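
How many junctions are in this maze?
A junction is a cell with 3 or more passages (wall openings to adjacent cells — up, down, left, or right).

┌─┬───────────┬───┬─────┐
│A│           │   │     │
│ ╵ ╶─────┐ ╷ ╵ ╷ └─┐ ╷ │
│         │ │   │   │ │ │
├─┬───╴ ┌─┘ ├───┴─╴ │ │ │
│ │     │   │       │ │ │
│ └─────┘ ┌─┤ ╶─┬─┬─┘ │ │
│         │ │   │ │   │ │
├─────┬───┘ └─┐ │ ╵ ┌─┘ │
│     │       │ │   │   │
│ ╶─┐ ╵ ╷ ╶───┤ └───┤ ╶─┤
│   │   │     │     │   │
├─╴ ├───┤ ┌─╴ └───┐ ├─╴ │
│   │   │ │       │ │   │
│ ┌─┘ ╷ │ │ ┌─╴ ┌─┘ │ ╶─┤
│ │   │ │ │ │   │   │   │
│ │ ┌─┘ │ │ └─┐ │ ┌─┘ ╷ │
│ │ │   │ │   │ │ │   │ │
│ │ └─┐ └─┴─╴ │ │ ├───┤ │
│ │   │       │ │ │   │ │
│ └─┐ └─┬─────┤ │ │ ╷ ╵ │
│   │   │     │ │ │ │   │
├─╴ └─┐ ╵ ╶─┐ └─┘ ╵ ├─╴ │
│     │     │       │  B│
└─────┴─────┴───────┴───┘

Checking each cell for number of passages:

Junctions found (3+ passages):
  (0, 5): 3 passages
  (0, 10): 3 passages
  (1, 1): 3 passages
  (1, 3): 3 passages
  (4, 4): 3 passages
  (4, 5): 3 passages
  (5, 4): 3 passages
  (6, 6): 3 passages
  (6, 7): 3 passages
  (7, 7): 3 passages
  (7, 10): 3 passages
  (8, 3): 3 passages
  (10, 11): 3 passages
  (11, 1): 3 passages
  (11, 4): 3 passages
  (11, 8): 3 passages
Total junctions: 16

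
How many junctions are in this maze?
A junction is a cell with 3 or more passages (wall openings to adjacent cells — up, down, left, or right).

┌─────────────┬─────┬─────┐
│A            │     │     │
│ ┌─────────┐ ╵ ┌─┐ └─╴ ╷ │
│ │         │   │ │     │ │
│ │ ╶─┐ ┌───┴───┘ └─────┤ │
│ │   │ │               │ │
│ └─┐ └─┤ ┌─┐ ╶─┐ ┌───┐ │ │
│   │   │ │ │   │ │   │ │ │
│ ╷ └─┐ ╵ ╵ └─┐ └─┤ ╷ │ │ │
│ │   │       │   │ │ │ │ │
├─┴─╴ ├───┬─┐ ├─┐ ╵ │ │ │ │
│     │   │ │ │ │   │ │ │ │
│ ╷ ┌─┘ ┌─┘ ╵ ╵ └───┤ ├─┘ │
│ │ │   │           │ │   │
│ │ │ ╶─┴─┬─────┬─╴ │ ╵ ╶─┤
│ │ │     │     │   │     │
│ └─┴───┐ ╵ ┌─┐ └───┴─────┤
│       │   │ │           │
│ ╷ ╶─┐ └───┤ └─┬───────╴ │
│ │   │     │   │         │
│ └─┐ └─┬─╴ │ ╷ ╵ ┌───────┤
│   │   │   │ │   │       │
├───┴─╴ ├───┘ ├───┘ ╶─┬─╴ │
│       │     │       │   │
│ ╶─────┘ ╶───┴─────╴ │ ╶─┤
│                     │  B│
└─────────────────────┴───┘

Checking each cell for number of passages:

Junctions found (3+ passages):
  (0, 11): 3 passages
  (1, 3): 3 passages
  (2, 6): 3 passages
  (2, 8): 4 passages
  (3, 0): 3 passages
  (4, 4): 3 passages
  (4, 5): 3 passages
  (5, 1): 3 passages
  (6, 5): 3 passages
  (6, 6): 3 passages
  (6, 7): 3 passages
  (7, 11): 3 passages
  (8, 0): 3 passages
  (8, 1): 3 passages
  (9, 6): 3 passages
  (11, 9): 3 passages
  (12, 4): 3 passages
Total junctions: 17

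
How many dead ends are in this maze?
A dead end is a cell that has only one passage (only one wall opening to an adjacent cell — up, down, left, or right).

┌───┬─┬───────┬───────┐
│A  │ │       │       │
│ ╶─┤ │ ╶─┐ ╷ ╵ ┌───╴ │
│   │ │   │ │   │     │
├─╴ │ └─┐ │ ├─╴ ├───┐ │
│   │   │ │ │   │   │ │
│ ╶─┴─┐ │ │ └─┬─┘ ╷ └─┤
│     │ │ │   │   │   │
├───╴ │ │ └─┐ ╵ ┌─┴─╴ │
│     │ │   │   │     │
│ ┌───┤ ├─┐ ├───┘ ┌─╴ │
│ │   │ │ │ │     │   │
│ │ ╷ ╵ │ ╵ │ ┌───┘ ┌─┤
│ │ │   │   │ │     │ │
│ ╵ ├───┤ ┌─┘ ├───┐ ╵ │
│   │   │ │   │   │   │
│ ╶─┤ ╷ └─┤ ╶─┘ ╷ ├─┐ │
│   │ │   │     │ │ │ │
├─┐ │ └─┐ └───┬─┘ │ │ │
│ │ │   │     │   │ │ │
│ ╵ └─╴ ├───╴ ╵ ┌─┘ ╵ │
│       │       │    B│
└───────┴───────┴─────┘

Checking each cell for number of passages:

Dead ends found at positions:
  (0, 1)
  (0, 2)
  (1, 8)
  (2, 6)
  (2, 10)
  (5, 4)
  (6, 7)
  (6, 10)
  (7, 4)
  (8, 9)
  (9, 0)
  (10, 4)
  (10, 8)
Total dead ends: 13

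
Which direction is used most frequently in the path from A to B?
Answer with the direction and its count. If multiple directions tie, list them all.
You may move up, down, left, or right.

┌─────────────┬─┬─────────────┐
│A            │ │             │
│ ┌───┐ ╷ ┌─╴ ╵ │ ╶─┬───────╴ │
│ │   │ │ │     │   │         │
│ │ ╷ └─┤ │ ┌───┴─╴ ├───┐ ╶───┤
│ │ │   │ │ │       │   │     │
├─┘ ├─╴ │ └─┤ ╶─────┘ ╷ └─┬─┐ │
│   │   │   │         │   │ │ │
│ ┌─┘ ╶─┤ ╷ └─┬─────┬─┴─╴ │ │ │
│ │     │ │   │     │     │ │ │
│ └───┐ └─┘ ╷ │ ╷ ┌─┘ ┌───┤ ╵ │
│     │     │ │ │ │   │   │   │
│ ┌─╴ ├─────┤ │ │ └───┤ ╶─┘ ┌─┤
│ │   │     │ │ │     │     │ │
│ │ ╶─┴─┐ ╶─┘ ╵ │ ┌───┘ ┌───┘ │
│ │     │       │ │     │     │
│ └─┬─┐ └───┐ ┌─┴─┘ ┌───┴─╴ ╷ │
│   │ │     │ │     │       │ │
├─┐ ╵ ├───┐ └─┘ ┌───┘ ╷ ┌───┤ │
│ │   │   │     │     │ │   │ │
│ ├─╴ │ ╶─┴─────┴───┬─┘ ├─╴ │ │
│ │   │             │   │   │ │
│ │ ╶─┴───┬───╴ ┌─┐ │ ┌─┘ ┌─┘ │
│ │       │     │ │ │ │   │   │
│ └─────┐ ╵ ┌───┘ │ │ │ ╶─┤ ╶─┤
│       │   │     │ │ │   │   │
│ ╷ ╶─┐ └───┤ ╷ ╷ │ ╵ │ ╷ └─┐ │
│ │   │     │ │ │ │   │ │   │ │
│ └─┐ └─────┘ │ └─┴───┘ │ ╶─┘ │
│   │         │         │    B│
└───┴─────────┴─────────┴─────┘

Directions: right, right, right, right, down, down, down, right, down, down, left, left, up, left, up, right, up, left, up, left, down, down, left, down, down, down, down, down, right, down, right, down, left, down, right, right, right, down, right, up, right, right, up, right, right, down, down, down, right, up, up, up, right, up, up, right, right, up, right, down, down, down, down, left, down, right, down, down
Counts: {'right': 22, 'down': 26, 'left': 8, 'up': 12}
Most common: down (26 times)

Solution:

┌─────────────┬─┬─────────────┐
│A → → → ↓    │ │             │
│ ┌───┐ ╷ ┌─╴ ╵ │ ╶─┬───────╴ │
│ │↓ ↰│ │↓│     │   │         │
│ │ ╷ └─┤ │ ┌───┴─╴ ├───┐ ╶───┤
│ │↓│↑ ↰│↓│ │       │   │     │
├─┘ ├─╴ │ └─┤ ╶─────┘ ╷ └─┬─┐ │
│↓ ↲│↱ ↑│↳ ↓│         │   │ │ │
│ ┌─┘ ╶─┤ ╷ └─┬─────┬─┴─╴ │ │ │
│↓│  ↑ ↰│ │↓  │     │     │ │ │
│ └───┐ └─┘ ╷ │ ╷ ┌─┘ ┌───┤ ╵ │
│↓    │↑ ← ↲│ │ │ │   │   │   │
│ ┌─╴ ├─────┤ │ │ └───┤ ╶─┘ ┌─┤
│↓│   │     │ │ │     │     │ │
│ │ ╶─┴─┐ ╶─┘ ╵ │ ┌───┘ ┌───┘ │
│↓│     │       │ │     │  ↱ ↓│
│ └─┬─┐ └───┐ ┌─┴─┘ ┌───┴─╴ ╷ │
│↳ ↓│ │     │ │     │  ↱ → ↑│↓│
├─┐ ╵ ├───┐ └─┘ ┌───┘ ╷ ┌───┤ │
│ │↳ ↓│   │     │     │↑│   │↓│
│ ├─╴ │ ╶─┴─────┴───┬─┘ ├─╴ │ │
│ │↓ ↲│        ↱ → ↓│↱ ↑│   │↓│
│ │ ╶─┴───┬───╴ ┌─┐ │ ┌─┘ ┌─┘ │
│ │↳ → → ↓│↱ → ↑│ │↓│↑│   │↓ ↲│
│ └─────┐ ╵ ┌───┘ │ │ │ ╶─┤ ╶─┤
│       │↳ ↑│     │↓│↑│   │↳ ↓│
│ ╷ ╶─┐ └───┤ ╷ ╷ │ ╵ │ ╷ └─┐ │
│ │   │     │ │ │ │↳ ↑│ │   │↓│
│ └─┐ └─────┘ │ └─┴───┘ │ ╶─┘ │
│   │         │         │    B│
└───┴─────────┴─────────┴─────┘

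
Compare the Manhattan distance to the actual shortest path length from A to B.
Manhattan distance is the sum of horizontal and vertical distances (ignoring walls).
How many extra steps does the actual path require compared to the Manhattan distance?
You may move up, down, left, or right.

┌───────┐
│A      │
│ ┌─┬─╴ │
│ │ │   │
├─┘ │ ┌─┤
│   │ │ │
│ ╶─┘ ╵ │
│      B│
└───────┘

Manhattan distance: |3 - 0| + |3 - 0| = 6
Actual path length: 8
Extra steps: 8 - 6 = 2

Solution:

┌───────┐
│A → → ↓│
│ ┌─┬─╴ │
│ │ │↓ ↲│
├─┘ │ ┌─┤
│   │↓│ │
│ ╶─┘ ╵ │
│    ↳ B│
└───────┘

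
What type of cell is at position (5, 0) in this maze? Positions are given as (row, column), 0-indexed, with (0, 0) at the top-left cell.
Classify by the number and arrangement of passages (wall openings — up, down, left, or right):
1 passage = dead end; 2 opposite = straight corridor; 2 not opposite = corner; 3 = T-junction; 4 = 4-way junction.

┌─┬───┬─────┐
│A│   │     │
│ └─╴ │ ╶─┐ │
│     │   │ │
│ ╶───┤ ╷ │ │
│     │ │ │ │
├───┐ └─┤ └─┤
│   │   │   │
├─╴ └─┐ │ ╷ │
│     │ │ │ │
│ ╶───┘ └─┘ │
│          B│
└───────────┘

Checking cell at (5, 0):
Number of passages: 2
Cell type: corner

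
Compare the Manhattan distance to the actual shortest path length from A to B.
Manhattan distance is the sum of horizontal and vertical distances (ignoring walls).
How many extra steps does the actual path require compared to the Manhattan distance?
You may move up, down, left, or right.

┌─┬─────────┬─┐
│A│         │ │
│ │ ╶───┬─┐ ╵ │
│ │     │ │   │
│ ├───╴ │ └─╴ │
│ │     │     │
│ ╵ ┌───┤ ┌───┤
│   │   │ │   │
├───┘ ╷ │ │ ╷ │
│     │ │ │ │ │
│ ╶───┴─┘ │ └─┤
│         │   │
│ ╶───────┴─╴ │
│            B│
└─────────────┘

Manhattan distance: |6 - 0| + |6 - 0| = 12
Actual path length: 34
Extra steps: 34 - 12 = 22

Solution:

┌─┬─────────┬─┐
│A│↱ → → → ↓│ │
│ │ ╶───┬─┐ ╵ │
│↓│↑ ← ↰│ │↳ ↓│
│ ├───╴ │ └─╴ │
│↓│↱ → ↑│↓ ← ↲│
│ ╵ ┌───┤ ┌───┤
│↳ ↑│   │↓│   │
├───┘ ╷ │ │ ╷ │
│     │ │↓│ │ │
│ ╶───┴─┘ │ └─┤
│↓ ← ← ← ↲│   │
│ ╶───────┴─╴ │
│↳ → → → → → B│
└─────────────┘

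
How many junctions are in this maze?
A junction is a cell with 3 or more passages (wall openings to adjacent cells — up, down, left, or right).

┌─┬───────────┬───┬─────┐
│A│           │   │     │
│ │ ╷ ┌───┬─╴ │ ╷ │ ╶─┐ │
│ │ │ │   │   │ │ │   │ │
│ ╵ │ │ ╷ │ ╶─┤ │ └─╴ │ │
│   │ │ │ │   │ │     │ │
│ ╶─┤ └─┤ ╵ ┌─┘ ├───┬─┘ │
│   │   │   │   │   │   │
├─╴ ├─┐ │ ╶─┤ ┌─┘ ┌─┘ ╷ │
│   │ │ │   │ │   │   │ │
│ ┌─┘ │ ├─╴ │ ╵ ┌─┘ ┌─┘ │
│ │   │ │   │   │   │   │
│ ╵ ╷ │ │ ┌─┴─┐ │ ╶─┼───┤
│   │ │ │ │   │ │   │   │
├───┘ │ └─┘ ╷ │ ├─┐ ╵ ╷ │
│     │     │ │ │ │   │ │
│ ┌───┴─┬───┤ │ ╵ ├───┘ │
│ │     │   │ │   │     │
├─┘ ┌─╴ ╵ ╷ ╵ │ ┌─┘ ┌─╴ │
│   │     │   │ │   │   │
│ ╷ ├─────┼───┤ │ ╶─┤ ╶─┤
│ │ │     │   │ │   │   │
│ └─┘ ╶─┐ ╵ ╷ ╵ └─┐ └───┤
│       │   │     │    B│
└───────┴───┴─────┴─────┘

Checking each cell for number of passages:

Junctions found (3+ passages):
  (0, 2): 3 passages
  (2, 0): 3 passages
  (2, 5): 3 passages
  (3, 4): 3 passages
  (3, 11): 3 passages
  (5, 2): 3 passages
  (5, 7): 3 passages
  (8, 7): 3 passages
  (8, 11): 3 passages
  (9, 1): 3 passages
  (9, 3): 3 passages
  (11, 2): 3 passages
  (11, 7): 3 passages
Total junctions: 13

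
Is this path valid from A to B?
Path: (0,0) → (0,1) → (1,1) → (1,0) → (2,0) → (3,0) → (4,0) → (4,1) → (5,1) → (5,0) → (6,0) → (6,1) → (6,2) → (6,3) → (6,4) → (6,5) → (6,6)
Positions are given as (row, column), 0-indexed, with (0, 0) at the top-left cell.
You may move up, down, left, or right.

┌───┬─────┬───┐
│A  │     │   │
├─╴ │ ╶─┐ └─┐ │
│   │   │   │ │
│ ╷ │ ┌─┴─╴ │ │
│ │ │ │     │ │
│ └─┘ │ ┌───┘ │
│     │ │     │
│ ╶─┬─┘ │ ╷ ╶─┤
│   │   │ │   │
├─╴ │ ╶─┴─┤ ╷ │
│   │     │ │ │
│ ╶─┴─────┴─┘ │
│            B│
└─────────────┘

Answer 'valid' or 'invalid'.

Checking path validity:
Result: All consecutive moves are passable.

valid

Correct solution:

┌───┬─────┬───┐
│A ↓│     │   │
├─╴ │ ╶─┐ └─┐ │
│↓ ↲│   │   │ │
│ ╷ │ ┌─┴─╴ │ │
│↓│ │ │     │ │
│ └─┘ │ ┌───┘ │
│↓    │ │     │
│ ╶─┬─┘ │ ╷ ╶─┤
│↳ ↓│   │ │   │
├─╴ │ ╶─┴─┤ ╷ │
│↓ ↲│     │ │ │
│ ╶─┴─────┴─┘ │
│↳ → → → → → B│
└─────────────┘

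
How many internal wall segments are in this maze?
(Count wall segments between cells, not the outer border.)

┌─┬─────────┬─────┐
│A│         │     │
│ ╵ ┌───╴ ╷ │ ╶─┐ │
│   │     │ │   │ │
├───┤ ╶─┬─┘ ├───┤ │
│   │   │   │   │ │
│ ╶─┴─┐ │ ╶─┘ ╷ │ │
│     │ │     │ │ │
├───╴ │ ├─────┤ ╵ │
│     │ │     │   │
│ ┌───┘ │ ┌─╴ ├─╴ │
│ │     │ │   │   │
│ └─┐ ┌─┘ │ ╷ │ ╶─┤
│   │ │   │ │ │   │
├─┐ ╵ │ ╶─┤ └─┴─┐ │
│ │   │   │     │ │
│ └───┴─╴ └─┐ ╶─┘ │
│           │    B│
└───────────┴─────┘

Counting internal wall segments:
Total internal walls: 64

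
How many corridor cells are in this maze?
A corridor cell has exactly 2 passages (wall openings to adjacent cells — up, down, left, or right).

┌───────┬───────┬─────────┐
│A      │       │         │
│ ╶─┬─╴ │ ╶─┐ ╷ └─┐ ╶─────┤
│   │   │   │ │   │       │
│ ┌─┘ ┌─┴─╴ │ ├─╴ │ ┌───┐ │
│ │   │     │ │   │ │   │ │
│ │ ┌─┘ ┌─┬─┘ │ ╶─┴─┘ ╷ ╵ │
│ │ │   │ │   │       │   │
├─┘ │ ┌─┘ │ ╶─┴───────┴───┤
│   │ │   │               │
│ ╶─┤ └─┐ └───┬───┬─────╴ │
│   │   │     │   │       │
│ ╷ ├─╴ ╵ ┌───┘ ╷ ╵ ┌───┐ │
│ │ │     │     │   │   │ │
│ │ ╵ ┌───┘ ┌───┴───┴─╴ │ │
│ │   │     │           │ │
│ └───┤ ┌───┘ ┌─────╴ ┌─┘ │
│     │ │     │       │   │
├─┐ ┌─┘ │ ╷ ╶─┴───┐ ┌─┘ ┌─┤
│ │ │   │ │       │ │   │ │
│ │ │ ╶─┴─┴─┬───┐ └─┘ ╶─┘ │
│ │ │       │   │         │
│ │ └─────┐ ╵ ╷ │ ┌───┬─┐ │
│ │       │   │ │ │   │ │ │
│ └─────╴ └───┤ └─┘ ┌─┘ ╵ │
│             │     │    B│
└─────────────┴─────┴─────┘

Counting cells with exactly 2 passages:
Total corridor cells: 131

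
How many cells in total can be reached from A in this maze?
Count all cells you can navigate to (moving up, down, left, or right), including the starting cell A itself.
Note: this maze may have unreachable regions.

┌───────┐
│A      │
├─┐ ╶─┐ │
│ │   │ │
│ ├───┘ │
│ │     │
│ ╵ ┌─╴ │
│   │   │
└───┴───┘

Using BFS/flood-fill to find all reachable cells from A:
Maze size: 4 × 4 = 16 total cells
All cells are reachable — the maze is fully connected.
Reachable cells: 16

Reachable region (· marks reachable cells):

┌───────┐
│A · · ·│
├─┐ ╶─┐ │
│·│· ·│·│
│ ├───┘ │
│·│· · ·│
│ ╵ ┌─╴ │
│· ·│· ·│
└───┴───┘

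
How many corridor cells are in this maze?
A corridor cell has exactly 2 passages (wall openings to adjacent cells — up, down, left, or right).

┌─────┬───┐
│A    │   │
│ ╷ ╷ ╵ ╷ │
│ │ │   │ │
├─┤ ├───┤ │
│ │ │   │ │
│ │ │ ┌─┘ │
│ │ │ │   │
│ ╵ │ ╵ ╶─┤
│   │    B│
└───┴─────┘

Counting cells with exactly 2 passages:
Total corridor cells: 19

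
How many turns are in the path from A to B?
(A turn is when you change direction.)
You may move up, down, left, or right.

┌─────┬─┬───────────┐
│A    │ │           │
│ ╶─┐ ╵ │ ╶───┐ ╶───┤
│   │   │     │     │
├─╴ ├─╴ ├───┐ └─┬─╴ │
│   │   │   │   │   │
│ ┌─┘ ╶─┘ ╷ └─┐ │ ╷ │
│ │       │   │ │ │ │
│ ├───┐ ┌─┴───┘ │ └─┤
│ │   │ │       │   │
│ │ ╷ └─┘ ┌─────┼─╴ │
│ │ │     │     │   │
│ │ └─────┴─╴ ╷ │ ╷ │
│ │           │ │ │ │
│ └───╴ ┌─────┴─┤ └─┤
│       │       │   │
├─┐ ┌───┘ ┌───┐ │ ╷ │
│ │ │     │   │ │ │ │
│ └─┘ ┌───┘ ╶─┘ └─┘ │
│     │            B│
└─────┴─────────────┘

Directions: down, right, down, left, down, down, down, down, down, right, right, right, up, left, left, up, up, right, down, right, right, up, right, right, right, up, up, left, up, left, left, up, right, right, right, down, right, right, down, left, down, down, right, down, left, down, down, right, down, down
Number of turns: 30

Solution:

┌─────┬─┬───────────┐
│A    │ │↱ → → ↓    │
│ ╶─┐ ╵ │ ╶───┐ ╶───┤
│↳ ↓│   │↑ ← ↰│↳ → ↓│
├─╴ ├─╴ ├───┐ └─┬─╴ │
│↓ ↲│   │   │↑ ↰│↓ ↲│
│ ┌─┘ ╶─┘ ╷ └─┐ │ ╷ │
│↓│       │   │↑│↓│ │
│ ├───┐ ┌─┴───┘ │ └─┤
│↓│↱ ↓│ │↱ → → ↑│↳ ↓│
│ │ ╷ └─┘ ┌─────┼─╴ │
│↓│↑│↳ → ↑│     │↓ ↲│
│ │ └─────┴─╴ ╷ │ ╷ │
│↓│↑ ← ↰      │ │↓│ │
│ └───╴ ┌─────┴─┤ └─┤
│↳ → → ↑│       │↳ ↓│
├─┐ ┌───┘ ┌───┐ │ ╷ │
│ │ │     │   │ │ │↓│
│ └─┘ ┌───┘ ╶─┘ └─┘ │
│     │            B│
└─────┴─────────────┘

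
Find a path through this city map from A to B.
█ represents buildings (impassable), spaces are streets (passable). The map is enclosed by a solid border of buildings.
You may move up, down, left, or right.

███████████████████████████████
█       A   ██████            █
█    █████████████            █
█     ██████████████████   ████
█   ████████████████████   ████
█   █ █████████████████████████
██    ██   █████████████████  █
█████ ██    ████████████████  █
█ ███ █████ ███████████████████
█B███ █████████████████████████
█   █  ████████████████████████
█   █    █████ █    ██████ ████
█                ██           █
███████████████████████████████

Finding the shortest path from A to B:
Movement: cardinal only
Path length: 25 steps
Directions: left → left → left → left → down → down → left → down → down → down → right → right → down → down → down → down → down → down → left → left → up → up → left → left → up

Solution:

███████████████████████████████
█   ↓←←←A   ██████            █
█   ↓█████████████            █
█  ↓↲ ██████████████████   ████
█  ↓████████████████████   ████
█  ↓█ █████████████████████████
██ ↳→↓██   █████████████████  █
█████↓██    ████████████████  █
█ ███↓█████ ███████████████████
█B███↓█████████████████████████
█↑←↰█↓ ████████████████████████
█  ↑█↓   █████ █    ██████ ████
█  ↑←↲           ██           █
███████████████████████████████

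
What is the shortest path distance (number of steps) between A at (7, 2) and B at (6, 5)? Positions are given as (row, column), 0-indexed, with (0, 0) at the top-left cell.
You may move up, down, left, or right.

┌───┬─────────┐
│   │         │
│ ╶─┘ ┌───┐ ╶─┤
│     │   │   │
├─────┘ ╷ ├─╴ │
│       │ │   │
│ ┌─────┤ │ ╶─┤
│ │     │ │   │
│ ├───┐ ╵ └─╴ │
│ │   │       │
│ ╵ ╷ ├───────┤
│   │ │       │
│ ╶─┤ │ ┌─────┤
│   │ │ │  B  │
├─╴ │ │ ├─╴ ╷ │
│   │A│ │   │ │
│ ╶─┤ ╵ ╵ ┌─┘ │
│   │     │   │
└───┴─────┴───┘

Finding path from (7, 2) to (6, 5):
Path: (7,2) → (8,2) → (8,3) → (8,4) → (7,4) → (7,5) → (6,5)
Distance: 6 steps

Solution:

┌───┬─────────┐
│   │         │
│ ╶─┘ ┌───┐ ╶─┤
│     │   │   │
├─────┘ ╷ ├─╴ │
│       │ │   │
│ ┌─────┤ │ ╶─┤
│ │     │ │   │
│ ├───┐ ╵ └─╴ │
│ │   │       │
│ ╵ ╷ ├───────┤
│   │ │       │
│ ╶─┤ │ ┌─────┤
│   │ │ │  B  │
├─╴ │ │ ├─╴ ╷ │
│   │A│ │↱ ↑│ │
│ ╶─┤ ╵ ╵ ┌─┘ │
│   │↳ → ↑│   │
└───┴─────┴───┘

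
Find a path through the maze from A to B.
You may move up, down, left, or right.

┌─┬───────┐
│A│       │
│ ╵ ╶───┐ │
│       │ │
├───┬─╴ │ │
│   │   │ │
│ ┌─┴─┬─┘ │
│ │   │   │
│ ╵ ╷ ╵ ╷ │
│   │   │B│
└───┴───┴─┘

Finding the shortest path through the maze:
Path length: 10 steps
Directions: down → right → up → right → right → right → down → down → down → down

Solution:

┌─┬───────┐
│A│↱ → → ↓│
│ ╵ ╶───┐ │
│↳ ↑    │↓│
├───┬─╴ │ │
│   │   │↓│
│ ┌─┴─┬─┘ │
│ │   │  ↓│
│ ╵ ╷ ╵ ╷ │
│   │   │B│
└───┴───┴─┘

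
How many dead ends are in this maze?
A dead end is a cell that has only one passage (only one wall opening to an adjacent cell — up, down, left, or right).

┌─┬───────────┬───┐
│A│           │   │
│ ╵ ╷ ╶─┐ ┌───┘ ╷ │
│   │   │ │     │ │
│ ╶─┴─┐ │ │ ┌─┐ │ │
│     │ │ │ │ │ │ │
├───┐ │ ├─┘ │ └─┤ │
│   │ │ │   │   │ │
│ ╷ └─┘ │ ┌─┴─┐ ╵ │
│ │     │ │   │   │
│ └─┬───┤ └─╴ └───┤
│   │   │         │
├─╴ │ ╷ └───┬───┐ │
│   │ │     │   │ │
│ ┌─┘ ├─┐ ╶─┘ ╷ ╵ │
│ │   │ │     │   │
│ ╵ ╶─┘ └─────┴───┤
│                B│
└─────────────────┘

Checking each cell for number of passages:

Dead ends found at positions:
  (0, 0)
  (0, 6)
  (2, 4)
  (2, 6)
  (2, 7)
  (3, 2)
  (4, 5)
  (6, 5)
  (7, 3)
  (8, 8)
Total dead ends: 10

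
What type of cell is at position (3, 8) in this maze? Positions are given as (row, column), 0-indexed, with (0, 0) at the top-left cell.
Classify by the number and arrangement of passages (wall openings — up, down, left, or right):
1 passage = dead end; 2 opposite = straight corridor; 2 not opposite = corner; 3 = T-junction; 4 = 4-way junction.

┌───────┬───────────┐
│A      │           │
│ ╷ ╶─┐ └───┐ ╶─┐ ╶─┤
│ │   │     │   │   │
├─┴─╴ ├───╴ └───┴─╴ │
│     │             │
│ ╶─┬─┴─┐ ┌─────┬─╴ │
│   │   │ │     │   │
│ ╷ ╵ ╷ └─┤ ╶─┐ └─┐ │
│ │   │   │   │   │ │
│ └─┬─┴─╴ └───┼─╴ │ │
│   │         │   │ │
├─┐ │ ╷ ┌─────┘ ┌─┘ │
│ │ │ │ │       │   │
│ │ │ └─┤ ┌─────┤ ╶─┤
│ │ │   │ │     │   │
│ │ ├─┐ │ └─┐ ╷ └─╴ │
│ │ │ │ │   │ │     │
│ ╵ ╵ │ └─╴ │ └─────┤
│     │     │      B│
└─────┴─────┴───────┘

Checking cell at (3, 8):
Number of passages: 1
Cell type: dead end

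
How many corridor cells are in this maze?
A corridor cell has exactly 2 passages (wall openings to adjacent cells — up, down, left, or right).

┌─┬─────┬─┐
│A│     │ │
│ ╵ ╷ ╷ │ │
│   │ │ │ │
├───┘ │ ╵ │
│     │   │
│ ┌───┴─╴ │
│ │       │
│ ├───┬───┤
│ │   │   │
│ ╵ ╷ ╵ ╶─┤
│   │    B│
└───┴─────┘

Counting cells with exactly 2 passages:
Total corridor cells: 22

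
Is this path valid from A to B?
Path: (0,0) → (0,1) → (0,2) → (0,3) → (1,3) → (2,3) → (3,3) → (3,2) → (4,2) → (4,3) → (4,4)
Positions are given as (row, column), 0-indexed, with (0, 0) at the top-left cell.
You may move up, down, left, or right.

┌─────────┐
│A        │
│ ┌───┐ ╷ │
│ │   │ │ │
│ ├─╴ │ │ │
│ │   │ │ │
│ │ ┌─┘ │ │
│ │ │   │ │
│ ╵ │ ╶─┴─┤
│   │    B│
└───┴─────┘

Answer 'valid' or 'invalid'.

Checking path validity:
Result: All consecutive moves are passable.

valid

Correct solution:

┌─────────┐
│A → → ↓  │
│ ┌───┐ ╷ │
│ │   │↓│ │
│ ├─╴ │ │ │
│ │   │↓│ │
│ │ ┌─┘ │ │
│ │ │↓ ↲│ │
│ ╵ │ ╶─┴─┤
│   │↳ → B│
└───┴─────┘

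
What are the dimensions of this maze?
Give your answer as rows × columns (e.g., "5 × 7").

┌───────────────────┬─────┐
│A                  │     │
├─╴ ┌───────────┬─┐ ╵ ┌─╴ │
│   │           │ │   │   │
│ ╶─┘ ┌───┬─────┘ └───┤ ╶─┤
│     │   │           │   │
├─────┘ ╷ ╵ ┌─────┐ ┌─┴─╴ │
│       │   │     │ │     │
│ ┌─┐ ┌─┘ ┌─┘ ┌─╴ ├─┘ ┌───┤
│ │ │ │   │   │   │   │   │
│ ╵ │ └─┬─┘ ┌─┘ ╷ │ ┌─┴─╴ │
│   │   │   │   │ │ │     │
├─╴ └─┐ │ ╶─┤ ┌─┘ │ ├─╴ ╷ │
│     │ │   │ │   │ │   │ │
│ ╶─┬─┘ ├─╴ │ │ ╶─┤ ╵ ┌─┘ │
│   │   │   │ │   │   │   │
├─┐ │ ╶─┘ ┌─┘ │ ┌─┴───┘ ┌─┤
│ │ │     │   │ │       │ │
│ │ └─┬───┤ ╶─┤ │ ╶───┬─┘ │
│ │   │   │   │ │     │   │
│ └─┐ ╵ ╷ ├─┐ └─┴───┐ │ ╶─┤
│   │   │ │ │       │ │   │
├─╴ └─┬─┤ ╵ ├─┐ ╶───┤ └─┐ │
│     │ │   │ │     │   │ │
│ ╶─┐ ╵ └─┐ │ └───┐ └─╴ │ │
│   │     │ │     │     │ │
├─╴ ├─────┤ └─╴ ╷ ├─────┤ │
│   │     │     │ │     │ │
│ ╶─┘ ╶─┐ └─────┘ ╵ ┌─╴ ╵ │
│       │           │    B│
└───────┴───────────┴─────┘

Counting the maze dimensions:
Rows (vertical): 15
Columns (horizontal): 13
Dimensions: 15 × 13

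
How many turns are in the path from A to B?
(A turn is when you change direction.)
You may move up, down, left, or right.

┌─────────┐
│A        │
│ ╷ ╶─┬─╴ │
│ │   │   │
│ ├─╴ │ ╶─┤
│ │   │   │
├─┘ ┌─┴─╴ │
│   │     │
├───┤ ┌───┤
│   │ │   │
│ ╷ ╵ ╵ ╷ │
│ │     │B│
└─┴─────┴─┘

Directions: right, right, right, right, down, left, down, right, down, left, left, down, down, right, up, right, down
Number of turns: 11

Solution:

┌─────────┐
│A → → → ↓│
│ ╷ ╶─┬─╴ │
│ │   │↓ ↲│
│ ├─╴ │ ╶─┤
│ │   │↳ ↓│
├─┘ ┌─┴─╴ │
│   │↓ ← ↲│
├───┤ ┌───┤
│   │↓│↱ ↓│
│ ╷ ╵ ╵ ╷ │
│ │  ↳ ↑│B│
└─┴─────┴─┘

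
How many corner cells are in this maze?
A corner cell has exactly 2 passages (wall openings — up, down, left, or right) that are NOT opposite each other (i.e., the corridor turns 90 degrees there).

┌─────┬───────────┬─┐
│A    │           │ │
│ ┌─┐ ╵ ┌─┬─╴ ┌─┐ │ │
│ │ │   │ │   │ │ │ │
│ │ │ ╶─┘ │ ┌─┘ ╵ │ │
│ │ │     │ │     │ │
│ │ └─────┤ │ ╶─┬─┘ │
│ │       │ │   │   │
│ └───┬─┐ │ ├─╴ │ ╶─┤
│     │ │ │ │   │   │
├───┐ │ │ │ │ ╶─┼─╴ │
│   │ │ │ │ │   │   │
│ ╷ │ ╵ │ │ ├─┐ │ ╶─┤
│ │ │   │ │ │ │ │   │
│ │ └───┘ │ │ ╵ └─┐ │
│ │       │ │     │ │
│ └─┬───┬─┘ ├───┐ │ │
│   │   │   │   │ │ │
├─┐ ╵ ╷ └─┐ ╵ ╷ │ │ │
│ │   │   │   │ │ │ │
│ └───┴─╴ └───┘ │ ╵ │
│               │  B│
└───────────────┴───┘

Counting corner cells (2 non-opposite passages):
Total corners: 53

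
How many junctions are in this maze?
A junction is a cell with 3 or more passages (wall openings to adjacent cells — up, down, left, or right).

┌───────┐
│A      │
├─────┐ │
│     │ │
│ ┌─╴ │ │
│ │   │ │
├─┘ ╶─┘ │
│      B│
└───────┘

Checking each cell for number of passages:

Junctions found (3+ passages):
  (3, 1): 3 passages
Total junctions: 1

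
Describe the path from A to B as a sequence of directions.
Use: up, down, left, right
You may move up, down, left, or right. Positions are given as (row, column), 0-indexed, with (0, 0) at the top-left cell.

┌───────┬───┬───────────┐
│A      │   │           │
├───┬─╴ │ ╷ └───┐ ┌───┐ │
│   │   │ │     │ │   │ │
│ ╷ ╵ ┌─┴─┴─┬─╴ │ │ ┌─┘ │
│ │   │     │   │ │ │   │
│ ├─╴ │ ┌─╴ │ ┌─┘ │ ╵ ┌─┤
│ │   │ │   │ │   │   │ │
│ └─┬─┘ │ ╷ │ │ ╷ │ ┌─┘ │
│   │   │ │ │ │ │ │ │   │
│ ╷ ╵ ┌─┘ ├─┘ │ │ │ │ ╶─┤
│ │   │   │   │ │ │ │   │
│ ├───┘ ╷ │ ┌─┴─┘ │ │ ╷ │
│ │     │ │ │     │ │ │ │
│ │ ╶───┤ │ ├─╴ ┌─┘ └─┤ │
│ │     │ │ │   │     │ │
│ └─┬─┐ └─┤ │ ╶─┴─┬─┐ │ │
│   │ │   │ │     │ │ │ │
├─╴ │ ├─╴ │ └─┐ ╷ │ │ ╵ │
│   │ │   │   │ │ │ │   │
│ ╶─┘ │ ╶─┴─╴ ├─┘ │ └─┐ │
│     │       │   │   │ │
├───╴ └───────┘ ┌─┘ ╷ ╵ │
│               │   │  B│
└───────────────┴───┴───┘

Finding the path and converting it to directions:
Path through cells: (0,0) → (0,1) → (0,2) → (0,3) → (1,3) → (1,2) → (2,2) → (2,1) → (1,1) → (1,0) → (2,0) → (3,0) → (4,0) → (5,0) → (6,0) → (7,0) → (8,0) → (8,1) → (9,1) → (9,0) → (10,0) → (10,1) → (10,2) → (11,2) → (11,3) → (11,4) → (11,5) → (11,6) → (11,7) → (10,7) → (10,8) → (9,8) → (8,8) → (8,7) → (8,6) → (7,6) → (7,7) → (6,7) → (6,8) → (5,8) → (4,8) → (3,8) → (2,8) → (1,8) → (0,8) → (0,9) → (0,10) → (0,11) → (1,11) → (2,11) → (2,10) → (3,10) → (3,9) → (4,9) → (5,9) → (6,9) → (7,9) → (7,10) → (8,10) → (9,10) → (9,11) → (10,11) → (11,11)
Directions: right, right, right, down, left, down, left, up, left, down, down, down, down, down, down, down, right, down, left, down, right, right, down, right, right, right, right, right, up, right, up, up, left, left, up, right, up, right, up, up, up, up, up, up, right, right, right, down, down, left, down, left, down, down, down, down, right, down, down, right, down, down

Solution:

┌───────┬───┬───────────┐
│A → → ↓│   │    ↱ → → ↓│
├───┬─╴ │ ╷ └───┐ ┌───┐ │
│↓ ↰│↓ ↲│ │     │↑│   │↓│
│ ╷ ╵ ┌─┴─┴─┬─╴ │ │ ┌─┘ │
│↓│↑ ↲│     │   │↑│ │↓ ↲│
│ ├─╴ │ ┌─╴ │ ┌─┘ │ ╵ ┌─┤
│↓│   │ │   │ │  ↑│↓ ↲│ │
│ └─┬─┘ │ ╷ │ │ ╷ │ ┌─┘ │
│↓  │   │ │ │ │ │↑│↓│   │
│ ╷ ╵ ┌─┘ ├─┘ │ │ │ │ ╶─┤
│↓│   │   │   │ │↑│↓│   │
│ ├───┘ ╷ │ ┌─┴─┘ │ │ ╷ │
│↓│     │ │ │  ↱ ↑│↓│ │ │
│ │ ╶───┤ │ ├─╴ ┌─┘ └─┤ │
│↓│     │ │ │↱ ↑│  ↳ ↓│ │
│ └─┬─┐ └─┤ │ ╶─┴─┬─┐ │ │
│↳ ↓│ │   │ │↑ ← ↰│ │↓│ │
├─╴ │ ├─╴ │ └─┐ ╷ │ │ ╵ │
│↓ ↲│ │   │   │ │↑│ │↳ ↓│
│ ╶─┘ │ ╶─┴─╴ ├─┘ │ └─┐ │
│↳ → ↓│       │↱ ↑│   │↓│
├───╴ └───────┘ ┌─┘ ╷ ╵ │
│    ↳ → → → → ↑│   │  B│
└───────────────┴───┴───┘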